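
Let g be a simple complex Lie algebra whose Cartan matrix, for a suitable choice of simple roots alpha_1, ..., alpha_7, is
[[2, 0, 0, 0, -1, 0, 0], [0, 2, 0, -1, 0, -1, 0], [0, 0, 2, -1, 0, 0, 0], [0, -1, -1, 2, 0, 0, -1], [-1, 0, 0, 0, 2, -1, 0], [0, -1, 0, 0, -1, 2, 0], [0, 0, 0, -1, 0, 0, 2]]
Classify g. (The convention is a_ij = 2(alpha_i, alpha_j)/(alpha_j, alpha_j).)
The matrix has rank 7 with 2's on the diagonal. Reading the off-diagonal entries as Dynkin edges (a single edge where a_ij = a_ji = -1; a double or triple edge where a_ij * a_ji = 2 or 3), the diagram is a chain of 5 nodes with a fork of two nodes at one end (D_7). One simple-root ordering that puts it in standard form is (alpha_1, alpha_5, alpha_6, alpha_2, alpha_4, alpha_3, alpha_7). So the algebra is type D_7, i.e. so(14).

type D_7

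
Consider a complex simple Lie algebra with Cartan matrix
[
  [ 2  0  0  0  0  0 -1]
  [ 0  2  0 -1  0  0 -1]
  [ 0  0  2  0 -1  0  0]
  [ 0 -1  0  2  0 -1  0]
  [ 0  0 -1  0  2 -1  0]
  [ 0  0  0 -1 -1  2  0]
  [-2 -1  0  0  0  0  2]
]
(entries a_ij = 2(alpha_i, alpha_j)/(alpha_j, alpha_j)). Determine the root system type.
type B_7

The matrix has rank 7 with 2's on the diagonal. Reading the off-diagonal entries as Dynkin edges (a single edge where a_ij = a_ji = -1; a double or triple edge where a_ij * a_ji = 2 or 3), the diagram is a chain of 7 nodes with a double edge at one end; the terminal node there is the unique short simple root (B_7). One simple-root ordering that puts it in standard form is (alpha_3, alpha_5, alpha_6, alpha_4, alpha_2, alpha_7, alpha_1). So the algebra is type B_7, i.e. so(15).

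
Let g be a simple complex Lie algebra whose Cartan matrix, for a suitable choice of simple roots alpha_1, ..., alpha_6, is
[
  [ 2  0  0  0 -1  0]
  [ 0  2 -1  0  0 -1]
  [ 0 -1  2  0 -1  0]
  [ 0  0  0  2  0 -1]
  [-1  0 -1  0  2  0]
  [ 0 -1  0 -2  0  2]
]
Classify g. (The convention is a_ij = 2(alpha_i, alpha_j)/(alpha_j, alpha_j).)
B_6

The matrix has rank 6 with 2's on the diagonal. Reading the off-diagonal entries as Dynkin edges (a single edge where a_ij = a_ji = -1; a double or triple edge where a_ij * a_ji = 2 or 3), the diagram is a chain of 6 nodes with a double edge at one end; the terminal node there is the unique short simple root (B_6). One simple-root ordering that puts it in standard form is (alpha_1, alpha_5, alpha_3, alpha_2, alpha_6, alpha_4). So the algebra is type B_6, i.e. so(13).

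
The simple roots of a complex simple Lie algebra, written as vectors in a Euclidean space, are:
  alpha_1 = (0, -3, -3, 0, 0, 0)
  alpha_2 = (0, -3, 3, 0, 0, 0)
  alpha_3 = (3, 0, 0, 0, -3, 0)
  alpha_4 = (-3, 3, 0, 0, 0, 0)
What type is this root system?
Compute the Cartan integers a_ij = 2(alpha_i, alpha_j)/(alpha_j, alpha_j); the resulting 4x4 Cartan matrix is
[[2, 0, 0, -1], [0, 2, 0, -1], [0, 0, 2, -1], [-1, -1, -1, 2]].
All simple roots have the same length, so the diagram is simply laced. The associated Dynkin diagram is a chain of 2 nodes with a fork of two nodes at one end (D_4), so the type is D_4 (the algebra so(8)).

D_4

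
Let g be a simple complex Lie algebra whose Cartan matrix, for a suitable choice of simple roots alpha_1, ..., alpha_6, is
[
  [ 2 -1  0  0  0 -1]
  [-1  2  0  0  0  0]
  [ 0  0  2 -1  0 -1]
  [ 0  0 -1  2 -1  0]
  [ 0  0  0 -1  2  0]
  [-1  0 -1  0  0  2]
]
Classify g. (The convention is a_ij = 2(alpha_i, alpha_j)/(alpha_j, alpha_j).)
The matrix has rank 6 with 2's on the diagonal. Reading the off-diagonal entries as Dynkin edges (a single edge where a_ij = a_ji = -1; a double or triple edge where a_ij * a_ji = 2 or 3), the diagram is a chain of 6 nodes with single edges (A_6). One simple-root ordering that puts it in standard form is (alpha_2, alpha_1, alpha_6, alpha_3, alpha_4, alpha_5). So the algebra is type A_6, i.e. sl(7).

type A_6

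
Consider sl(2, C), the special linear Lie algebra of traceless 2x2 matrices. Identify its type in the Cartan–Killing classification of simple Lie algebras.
This is sl(2), which has dimension 2^2 - 1 = 3 and rank 2 - 1 = 1 (a Cartan subalgebra is the diagonal traceless matrices). In the classification of classical Lie algebras, the special linear algebra sl(n+1) has type A_n; here n = 1, so the Dynkin diagram is a chain of 1 nodes with single edges (A_1). Hence the type is A_1.

A1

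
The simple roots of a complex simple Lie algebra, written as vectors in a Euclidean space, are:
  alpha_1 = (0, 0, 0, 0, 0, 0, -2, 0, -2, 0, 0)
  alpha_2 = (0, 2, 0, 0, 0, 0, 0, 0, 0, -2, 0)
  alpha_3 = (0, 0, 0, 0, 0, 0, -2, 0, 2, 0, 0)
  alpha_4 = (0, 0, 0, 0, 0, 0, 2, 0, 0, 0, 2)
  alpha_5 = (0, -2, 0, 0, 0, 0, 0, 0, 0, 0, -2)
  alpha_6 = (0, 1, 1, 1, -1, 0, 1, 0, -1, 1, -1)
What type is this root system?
type E_6

Compute the Cartan integers a_ij = 2(alpha_i, alpha_j)/(alpha_j, alpha_j); the resulting 6x6 Cartan matrix is
[[2, 0, 0, -1, 0, 0], [0, 2, 0, 0, -1, 0], [0, 0, 2, -1, 0, -1], [-1, 0, -1, 2, -1, 0], [0, -1, 0, -1, 2, 0], [0, 0, -1, 0, 0, 2]].
All simple roots have the same length, so the diagram is simply laced. The associated Dynkin diagram is a chain of 5 nodes with one extra node attached to the third node from one end (E_6), so the type is E_6.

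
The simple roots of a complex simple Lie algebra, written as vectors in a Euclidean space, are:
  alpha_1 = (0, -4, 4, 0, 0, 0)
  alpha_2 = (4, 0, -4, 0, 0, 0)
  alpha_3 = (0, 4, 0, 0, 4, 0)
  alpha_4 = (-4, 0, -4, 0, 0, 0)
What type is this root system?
type D_4

Compute the Cartan integers a_ij = 2(alpha_i, alpha_j)/(alpha_j, alpha_j); the resulting 4x4 Cartan matrix is
[[2, -1, -1, -1], [-1, 2, 0, 0], [-1, 0, 2, 0], [-1, 0, 0, 2]].
All simple roots have the same length, so the diagram is simply laced. The associated Dynkin diagram is a chain of 2 nodes with a fork of two nodes at one end (D_4), so the type is D_4 (the algebra so(8)).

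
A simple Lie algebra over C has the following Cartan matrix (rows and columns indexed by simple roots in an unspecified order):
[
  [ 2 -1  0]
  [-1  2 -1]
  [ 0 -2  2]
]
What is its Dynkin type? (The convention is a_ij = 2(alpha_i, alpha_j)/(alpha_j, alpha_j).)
The matrix has rank 3 with 2's on the diagonal. Reading the off-diagonal entries as Dynkin edges (a single edge where a_ij = a_ji = -1; a double or triple edge where a_ij * a_ji = 2 or 3), the diagram is a chain of 3 nodes with a double edge at one end; the terminal node there is the unique long simple root (C_3). One simple-root ordering that puts it in standard form is (alpha_1, alpha_2, alpha_3). So the algebra is type C_3, i.e. sp(6).

C3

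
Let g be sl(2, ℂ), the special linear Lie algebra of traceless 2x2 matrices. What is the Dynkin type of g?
This is sl(2), which has dimension 2^2 - 1 = 3 and rank 2 - 1 = 1 (a Cartan subalgebra is the diagonal traceless matrices). In the classification of classical Lie algebras, the special linear algebra sl(n+1) has type A_n; here n = 1, so the Dynkin diagram is a chain of 1 nodes with single edges (A_1). Hence the type is A_1.

A_1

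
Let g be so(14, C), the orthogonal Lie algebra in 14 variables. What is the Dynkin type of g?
type D_7

This is so(14) with 14 even, which has dimension 14(14-1)/2 = 91 and rank 14/2 = 7. In the classification of classical Lie algebras, the orthogonal algebra so(2n) in an even number of variables has type D_n; here n = 7, so the Dynkin diagram is a chain of 5 nodes with a fork of two nodes at one end (D_7). Hence the type is D_7.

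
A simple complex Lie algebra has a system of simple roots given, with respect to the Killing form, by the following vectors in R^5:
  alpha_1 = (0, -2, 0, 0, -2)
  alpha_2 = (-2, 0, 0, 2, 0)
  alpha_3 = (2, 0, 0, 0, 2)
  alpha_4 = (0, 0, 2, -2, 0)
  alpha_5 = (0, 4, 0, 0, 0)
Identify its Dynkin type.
C_5

Compute the Cartan integers a_ij = 2(alpha_i, alpha_j)/(alpha_j, alpha_j); the resulting 5x5 Cartan matrix is
[[2, 0, -1, 0, -1], [0, 2, -1, -1, 0], [-1, -1, 2, 0, 0], [0, -1, 0, 2, 0], [-2, 0, 0, 0, 2]].
The roots have two lengths (squared-length ratio 2:1); the short ones are alpha_{1,2,3,4}. The associated Dynkin diagram is a chain of 5 nodes with a double edge at one end; the terminal node there is the unique long simple root (C_5), so the type is C_5 (the algebra sp(10)).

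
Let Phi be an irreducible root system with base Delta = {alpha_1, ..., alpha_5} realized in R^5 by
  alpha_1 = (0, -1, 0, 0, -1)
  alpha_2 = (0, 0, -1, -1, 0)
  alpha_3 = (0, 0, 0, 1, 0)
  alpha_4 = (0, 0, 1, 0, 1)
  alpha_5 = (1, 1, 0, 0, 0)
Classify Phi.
Compute the Cartan integers a_ij = 2(alpha_i, alpha_j)/(alpha_j, alpha_j); the resulting 5x5 Cartan matrix is
[[2, 0, 0, -1, -1], [0, 2, -2, -1, 0], [0, -1, 2, 0, 0], [-1, -1, 0, 2, 0], [-1, 0, 0, 0, 2]].
The roots have two lengths (squared-length ratio 2:1); the short ones are alpha_{3}. The associated Dynkin diagram is a chain of 5 nodes with a double edge at one end; the terminal node there is the unique short simple root (B_5), so the type is B_5 (the algebra so(11)).

B5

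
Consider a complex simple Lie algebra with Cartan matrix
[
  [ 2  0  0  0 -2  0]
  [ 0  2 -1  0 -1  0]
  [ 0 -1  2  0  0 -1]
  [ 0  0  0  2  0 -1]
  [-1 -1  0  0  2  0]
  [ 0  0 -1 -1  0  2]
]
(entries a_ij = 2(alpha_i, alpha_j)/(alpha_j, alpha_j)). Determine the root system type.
C_6

The matrix has rank 6 with 2's on the diagonal. Reading the off-diagonal entries as Dynkin edges (a single edge where a_ij = a_ji = -1; a double or triple edge where a_ij * a_ji = 2 or 3), the diagram is a chain of 6 nodes with a double edge at one end; the terminal node there is the unique long simple root (C_6). One simple-root ordering that puts it in standard form is (alpha_4, alpha_6, alpha_3, alpha_2, alpha_5, alpha_1). So the algebra is type C_6, i.e. sp(12).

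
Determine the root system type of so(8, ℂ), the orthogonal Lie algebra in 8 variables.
D4

This is so(8) with 8 even, which has dimension 8(8-1)/2 = 28 and rank 8/2 = 4. In the classification of classical Lie algebras, the orthogonal algebra so(2n) in an even number of variables has type D_n; here n = 4, so the Dynkin diagram is a chain of 2 nodes with a fork of two nodes at one end (D_4). Hence the type is D_4.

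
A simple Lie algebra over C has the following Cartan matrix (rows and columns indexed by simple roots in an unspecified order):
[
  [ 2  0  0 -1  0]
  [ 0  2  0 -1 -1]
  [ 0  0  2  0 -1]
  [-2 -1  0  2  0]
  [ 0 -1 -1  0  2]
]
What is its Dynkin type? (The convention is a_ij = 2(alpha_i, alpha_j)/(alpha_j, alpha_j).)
The matrix has rank 5 with 2's on the diagonal. Reading the off-diagonal entries as Dynkin edges (a single edge where a_ij = a_ji = -1; a double or triple edge where a_ij * a_ji = 2 or 3), the diagram is a chain of 5 nodes with a double edge at one end; the terminal node there is the unique short simple root (B_5). One simple-root ordering that puts it in standard form is (alpha_3, alpha_5, alpha_2, alpha_4, alpha_1). So the algebra is type B_5, i.e. so(11).

B5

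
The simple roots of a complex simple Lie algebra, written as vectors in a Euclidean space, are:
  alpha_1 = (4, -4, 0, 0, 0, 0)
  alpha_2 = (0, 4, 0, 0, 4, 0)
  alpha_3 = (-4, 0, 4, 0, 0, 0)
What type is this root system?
Compute the Cartan integers a_ij = 2(alpha_i, alpha_j)/(alpha_j, alpha_j); the resulting 3x3 Cartan matrix is
[[2, -1, -1], [-1, 2, 0], [-1, 0, 2]].
All simple roots have the same length, so the diagram is simply laced. The associated Dynkin diagram is a chain of 3 nodes with single edges (A_3), so the type is A_3 (the algebra sl(4)).

A_3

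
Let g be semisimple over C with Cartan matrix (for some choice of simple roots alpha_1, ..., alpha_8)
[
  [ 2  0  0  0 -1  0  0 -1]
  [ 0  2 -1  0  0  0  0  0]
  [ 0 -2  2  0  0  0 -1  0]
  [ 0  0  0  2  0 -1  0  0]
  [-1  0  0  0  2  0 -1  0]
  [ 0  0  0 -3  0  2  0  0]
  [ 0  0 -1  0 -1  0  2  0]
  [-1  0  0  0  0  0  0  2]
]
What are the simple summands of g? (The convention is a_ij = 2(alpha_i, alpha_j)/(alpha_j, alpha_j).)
type B_6 ⊕ type G_2

The diagram associated to this matrix has two connected components: the simple roots {alpha_1, alpha_2, alpha_3, alpha_5, alpha_7, alpha_8} form a chain of 6 nodes with a double edge at one end; the terminal node there is the unique short simple root (B_6), and {alpha_4, alpha_6} form two nodes joined by a triple edge (G_2). A semisimple Lie algebra decomposes uniquely as the direct sum of simple ideals, one per connected component of its Dynkin diagram, so g ≅ B_6 ⊕ G_2 (dimension 78 + 14 = 92).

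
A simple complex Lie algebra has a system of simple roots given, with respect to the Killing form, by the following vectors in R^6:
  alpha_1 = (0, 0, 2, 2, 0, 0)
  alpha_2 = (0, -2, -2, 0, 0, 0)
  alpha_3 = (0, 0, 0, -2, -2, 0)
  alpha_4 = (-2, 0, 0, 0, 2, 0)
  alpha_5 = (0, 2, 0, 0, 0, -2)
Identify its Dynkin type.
A_5

Compute the Cartan integers a_ij = 2(alpha_i, alpha_j)/(alpha_j, alpha_j); the resulting 5x5 Cartan matrix is
[[2, -1, -1, 0, 0], [-1, 2, 0, 0, -1], [-1, 0, 2, -1, 0], [0, 0, -1, 2, 0], [0, -1, 0, 0, 2]].
All simple roots have the same length, so the diagram is simply laced. The associated Dynkin diagram is a chain of 5 nodes with single edges (A_5), so the type is A_5 (the algebra sl(6)).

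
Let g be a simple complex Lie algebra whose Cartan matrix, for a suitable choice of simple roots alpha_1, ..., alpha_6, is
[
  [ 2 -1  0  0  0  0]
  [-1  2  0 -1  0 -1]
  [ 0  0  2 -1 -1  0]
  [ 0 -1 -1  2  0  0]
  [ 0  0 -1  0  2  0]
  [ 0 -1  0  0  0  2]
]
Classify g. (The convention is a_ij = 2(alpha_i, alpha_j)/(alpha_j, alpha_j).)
The matrix has rank 6 with 2's on the diagonal. Reading the off-diagonal entries as Dynkin edges (a single edge where a_ij = a_ji = -1; a double or triple edge where a_ij * a_ji = 2 or 3), the diagram is a chain of 4 nodes with a fork of two nodes at one end (D_6). One simple-root ordering that puts it in standard form is (alpha_5, alpha_3, alpha_4, alpha_2, alpha_6, alpha_1). So the algebra is type D_6, i.e. so(12).

type D_6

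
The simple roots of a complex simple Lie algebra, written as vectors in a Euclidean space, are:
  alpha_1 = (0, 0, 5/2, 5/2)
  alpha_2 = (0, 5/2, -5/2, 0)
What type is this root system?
type A_2

Compute the Cartan integers a_ij = 2(alpha_i, alpha_j)/(alpha_j, alpha_j); the resulting 2x2 Cartan matrix is
[[2, -1], [-1, 2]].
All simple roots have the same length, so the diagram is simply laced. The associated Dynkin diagram is a chain of 2 nodes with single edges (A_2), so the type is A_2 (the algebra sl(3)).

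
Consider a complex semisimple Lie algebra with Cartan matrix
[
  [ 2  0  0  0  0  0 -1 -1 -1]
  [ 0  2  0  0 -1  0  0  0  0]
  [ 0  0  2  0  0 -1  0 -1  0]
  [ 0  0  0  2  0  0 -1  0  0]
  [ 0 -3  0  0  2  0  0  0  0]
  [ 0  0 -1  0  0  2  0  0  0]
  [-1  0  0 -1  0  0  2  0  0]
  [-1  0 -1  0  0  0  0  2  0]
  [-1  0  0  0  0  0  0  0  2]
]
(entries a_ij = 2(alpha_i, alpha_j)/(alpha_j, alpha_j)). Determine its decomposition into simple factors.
E7 ⊕ G2

The diagram associated to this matrix has two connected components: the simple roots {alpha_1, alpha_3, alpha_4, alpha_6, alpha_7, alpha_8, alpha_9} form a chain of 6 nodes with one extra node attached to the third node from one end (E_7), and {alpha_2, alpha_5} form two nodes joined by a triple edge (G_2). A semisimple Lie algebra decomposes uniquely as the direct sum of simple ideals, one per connected component of its Dynkin diagram, so g ≅ E_7 ⊕ G_2 (dimension 133 + 14 = 147).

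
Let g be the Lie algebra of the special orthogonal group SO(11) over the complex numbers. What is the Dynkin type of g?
B_5 (so(11))

This is so(11) with 11 odd, which has dimension 11(11-1)/2 = 55 and rank (11-1)/2 = 5. In the classification of classical Lie algebras, the orthogonal algebra so(2n+1) in an odd number of variables has type B_n; here n = 5, so the Dynkin diagram is a chain of 5 nodes with a double edge at one end; the terminal node there is the unique short simple root (B_5). Hence the type is B_5.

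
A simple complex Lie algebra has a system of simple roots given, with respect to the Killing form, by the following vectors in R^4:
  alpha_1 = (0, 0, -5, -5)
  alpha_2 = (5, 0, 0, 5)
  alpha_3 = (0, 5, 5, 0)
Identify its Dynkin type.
A3

Compute the Cartan integers a_ij = 2(alpha_i, alpha_j)/(alpha_j, alpha_j); the resulting 3x3 Cartan matrix is
[[2, -1, -1], [-1, 2, 0], [-1, 0, 2]].
All simple roots have the same length, so the diagram is simply laced. The associated Dynkin diagram is a chain of 3 nodes with single edges (A_3), so the type is A_3 (the algebra sl(4)).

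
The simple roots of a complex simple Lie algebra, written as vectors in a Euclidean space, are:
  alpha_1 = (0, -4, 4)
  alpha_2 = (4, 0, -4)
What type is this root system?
type A_2

Compute the Cartan integers a_ij = 2(alpha_i, alpha_j)/(alpha_j, alpha_j); the resulting 2x2 Cartan matrix is
[[2, -1], [-1, 2]].
All simple roots have the same length, so the diagram is simply laced. The associated Dynkin diagram is a chain of 2 nodes with single edges (A_2), so the type is A_2 (the algebra sl(3)).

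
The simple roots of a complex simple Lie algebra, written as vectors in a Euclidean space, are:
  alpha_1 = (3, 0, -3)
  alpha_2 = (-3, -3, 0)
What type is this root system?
A_2 (sl(3))

Compute the Cartan integers a_ij = 2(alpha_i, alpha_j)/(alpha_j, alpha_j); the resulting 2x2 Cartan matrix is
[[2, -1], [-1, 2]].
All simple roots have the same length, so the diagram is simply laced. The associated Dynkin diagram is a chain of 2 nodes with single edges (A_2), so the type is A_2 (the algebra sl(3)).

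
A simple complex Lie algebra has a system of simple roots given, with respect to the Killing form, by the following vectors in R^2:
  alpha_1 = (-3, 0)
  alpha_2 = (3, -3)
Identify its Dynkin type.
Compute the Cartan integers a_ij = 2(alpha_i, alpha_j)/(alpha_j, alpha_j); the resulting 2x2 Cartan matrix is
[[2, -1], [-2, 2]].
The roots have two lengths (squared-length ratio 2:1); the short ones are alpha_{1}. The associated Dynkin diagram is a chain of 2 nodes with a double edge at one end; the terminal node there is the unique short simple root (B_2), so the type is B_2 (the algebra so(5)).

B_2 (so(5))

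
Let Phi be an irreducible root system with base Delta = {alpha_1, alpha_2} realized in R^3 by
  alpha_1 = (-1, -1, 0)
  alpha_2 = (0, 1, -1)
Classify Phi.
Compute the Cartan integers a_ij = 2(alpha_i, alpha_j)/(alpha_j, alpha_j); the resulting 2x2 Cartan matrix is
[[2, -1], [-1, 2]].
All simple roots have the same length, so the diagram is simply laced. The associated Dynkin diagram is a chain of 2 nodes with single edges (A_2), so the type is A_2 (the algebra sl(3)).

A_2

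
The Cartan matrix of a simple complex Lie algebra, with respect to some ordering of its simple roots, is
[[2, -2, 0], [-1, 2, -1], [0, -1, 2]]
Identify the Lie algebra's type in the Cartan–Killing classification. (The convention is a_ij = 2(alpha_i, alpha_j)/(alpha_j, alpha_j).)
C_3

The matrix has rank 3 with 2's on the diagonal. Reading the off-diagonal entries as Dynkin edges (a single edge where a_ij = a_ji = -1; a double or triple edge where a_ij * a_ji = 2 or 3), the diagram is a chain of 3 nodes with a double edge at one end; the terminal node there is the unique long simple root (C_3). One simple-root ordering that puts it in standard form is (alpha_3, alpha_2, alpha_1). So the algebra is type C_3, i.e. sp(6).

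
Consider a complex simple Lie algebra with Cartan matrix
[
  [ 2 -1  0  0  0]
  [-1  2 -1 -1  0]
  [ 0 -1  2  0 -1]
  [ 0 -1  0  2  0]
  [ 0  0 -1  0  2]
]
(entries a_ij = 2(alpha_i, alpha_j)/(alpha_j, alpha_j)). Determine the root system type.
The matrix has rank 5 with 2's on the diagonal. Reading the off-diagonal entries as Dynkin edges (a single edge where a_ij = a_ji = -1; a double or triple edge where a_ij * a_ji = 2 or 3), the diagram is a chain of 3 nodes with a fork of two nodes at one end (D_5). One simple-root ordering that puts it in standard form is (alpha_5, alpha_3, alpha_2, alpha_1, alpha_4). So the algebra is type D_5, i.e. so(10).

D5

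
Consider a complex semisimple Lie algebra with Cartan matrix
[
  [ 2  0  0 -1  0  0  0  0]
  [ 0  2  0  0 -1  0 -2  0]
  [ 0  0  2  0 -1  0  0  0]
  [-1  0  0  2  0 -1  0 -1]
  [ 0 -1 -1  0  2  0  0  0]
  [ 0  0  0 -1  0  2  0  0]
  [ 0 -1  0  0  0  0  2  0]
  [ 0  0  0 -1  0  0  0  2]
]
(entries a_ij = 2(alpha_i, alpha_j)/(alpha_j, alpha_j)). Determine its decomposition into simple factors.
B_4 + D_4

The diagram associated to this matrix has two connected components: the simple roots {alpha_2, alpha_3, alpha_5, alpha_7} form a chain of 4 nodes with a double edge at one end; the terminal node there is the unique short simple root (B_4), and {alpha_1, alpha_4, alpha_6, alpha_8} form a chain of 2 nodes with a fork of two nodes at one end (D_4). A semisimple Lie algebra decomposes uniquely as the direct sum of simple ideals, one per connected component of its Dynkin diagram, so g ≅ B_4 ⊕ D_4 (dimension 36 + 28 = 64).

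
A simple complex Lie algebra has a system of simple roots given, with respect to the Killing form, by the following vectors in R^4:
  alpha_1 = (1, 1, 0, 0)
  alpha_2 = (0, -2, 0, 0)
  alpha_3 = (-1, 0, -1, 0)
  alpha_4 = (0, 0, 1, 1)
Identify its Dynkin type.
C_4 (sp(8))

Compute the Cartan integers a_ij = 2(alpha_i, alpha_j)/(alpha_j, alpha_j); the resulting 4x4 Cartan matrix is
[[2, -1, -1, 0], [-2, 2, 0, 0], [-1, 0, 2, -1], [0, 0, -1, 2]].
The roots have two lengths (squared-length ratio 2:1); the short ones are alpha_{1,3,4}. The associated Dynkin diagram is a chain of 4 nodes with a double edge at one end; the terminal node there is the unique long simple root (C_4), so the type is C_4 (the algebra sp(8)).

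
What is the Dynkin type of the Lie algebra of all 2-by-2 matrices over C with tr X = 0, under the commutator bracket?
This is sl(2), which has dimension 2^2 - 1 = 3 and rank 2 - 1 = 1 (a Cartan subalgebra is the diagonal traceless matrices). In the classification of classical Lie algebras, the special linear algebra sl(n+1) has type A_n; here n = 1, so the Dynkin diagram is a chain of 1 nodes with single edges (A_1). Hence the type is A_1.

type A_1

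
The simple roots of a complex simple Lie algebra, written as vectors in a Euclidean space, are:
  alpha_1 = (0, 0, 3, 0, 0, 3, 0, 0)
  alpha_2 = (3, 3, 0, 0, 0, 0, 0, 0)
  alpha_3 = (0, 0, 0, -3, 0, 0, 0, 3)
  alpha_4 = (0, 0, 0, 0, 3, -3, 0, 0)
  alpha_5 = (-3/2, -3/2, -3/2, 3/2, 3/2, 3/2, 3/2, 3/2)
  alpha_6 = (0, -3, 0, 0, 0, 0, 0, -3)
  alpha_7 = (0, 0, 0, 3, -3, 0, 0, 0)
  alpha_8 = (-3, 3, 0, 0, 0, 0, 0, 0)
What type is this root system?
E_8

Compute the Cartan integers a_ij = 2(alpha_i, alpha_j)/(alpha_j, alpha_j); the resulting 8x8 Cartan matrix is
[[2, 0, 0, -1, 0, 0, 0, 0], [0, 2, 0, 0, -1, -1, 0, 0], [0, 0, 2, 0, 0, -1, -1, 0], [-1, 0, 0, 2, 0, 0, -1, 0], [0, -1, 0, 0, 2, 0, 0, 0], [0, -1, -1, 0, 0, 2, 0, -1], [0, 0, -1, -1, 0, 0, 2, 0], [0, 0, 0, 0, 0, -1, 0, 2]].
All simple roots have the same length, so the diagram is simply laced. The associated Dynkin diagram is a chain of 7 nodes with one extra node attached to the third node from one end (E_8), so the type is E_8.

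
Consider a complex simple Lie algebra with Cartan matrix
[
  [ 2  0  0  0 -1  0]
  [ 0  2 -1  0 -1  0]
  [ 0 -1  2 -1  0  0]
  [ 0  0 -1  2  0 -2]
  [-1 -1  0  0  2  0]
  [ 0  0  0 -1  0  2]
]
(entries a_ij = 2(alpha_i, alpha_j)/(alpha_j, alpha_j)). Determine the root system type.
The matrix has rank 6 with 2's on the diagonal. Reading the off-diagonal entries as Dynkin edges (a single edge where a_ij = a_ji = -1; a double or triple edge where a_ij * a_ji = 2 or 3), the diagram is a chain of 6 nodes with a double edge at one end; the terminal node there is the unique short simple root (B_6). One simple-root ordering that puts it in standard form is (alpha_1, alpha_5, alpha_2, alpha_3, alpha_4, alpha_6). So the algebra is type B_6, i.e. so(13).

B6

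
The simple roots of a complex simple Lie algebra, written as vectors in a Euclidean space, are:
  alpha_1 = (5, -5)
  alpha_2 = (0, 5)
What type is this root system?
Compute the Cartan integers a_ij = 2(alpha_i, alpha_j)/(alpha_j, alpha_j); the resulting 2x2 Cartan matrix is
[[2, -2], [-1, 2]].
The roots have two lengths (squared-length ratio 2:1); the short ones are alpha_{2}. The associated Dynkin diagram is a chain of 2 nodes with a double edge at one end; the terminal node there is the unique short simple root (B_2), so the type is B_2 (the algebra so(5)).

B_2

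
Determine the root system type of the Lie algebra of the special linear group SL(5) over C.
A_4 (sl(5))

This is sl(5), which has dimension 5^2 - 1 = 24 and rank 5 - 1 = 4 (a Cartan subalgebra is the diagonal traceless matrices). In the classification of classical Lie algebras, the special linear algebra sl(n+1) has type A_n; here n = 4, so the Dynkin diagram is a chain of 4 nodes with single edges (A_4). Hence the type is A_4.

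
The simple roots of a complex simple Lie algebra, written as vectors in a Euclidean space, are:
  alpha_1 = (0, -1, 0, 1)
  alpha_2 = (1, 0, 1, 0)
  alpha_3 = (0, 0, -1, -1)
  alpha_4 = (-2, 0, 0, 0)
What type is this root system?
Compute the Cartan integers a_ij = 2(alpha_i, alpha_j)/(alpha_j, alpha_j); the resulting 4x4 Cartan matrix is
[[2, 0, -1, 0], [0, 2, -1, -1], [-1, -1, 2, 0], [0, -2, 0, 2]].
The roots have two lengths (squared-length ratio 2:1); the short ones are alpha_{1,2,3}. The associated Dynkin diagram is a chain of 4 nodes with a double edge at one end; the terminal node there is the unique long simple root (C_4), so the type is C_4 (the algebra sp(8)).

C_4 (sp(8))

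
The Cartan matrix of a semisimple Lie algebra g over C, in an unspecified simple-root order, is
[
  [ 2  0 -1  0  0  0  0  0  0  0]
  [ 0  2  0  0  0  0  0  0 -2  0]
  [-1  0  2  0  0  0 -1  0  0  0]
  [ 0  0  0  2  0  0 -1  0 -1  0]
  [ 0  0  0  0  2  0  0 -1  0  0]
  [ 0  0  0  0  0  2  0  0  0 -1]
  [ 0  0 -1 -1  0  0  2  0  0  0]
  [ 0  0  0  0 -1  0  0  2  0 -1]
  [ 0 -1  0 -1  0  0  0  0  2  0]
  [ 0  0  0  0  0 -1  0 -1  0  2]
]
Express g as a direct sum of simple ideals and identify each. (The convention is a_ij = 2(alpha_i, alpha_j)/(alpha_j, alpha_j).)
The diagram associated to this matrix has two connected components: the simple roots {alpha_5, alpha_6, alpha_8, alpha_10} form a chain of 4 nodes with single edges (A_4), and {alpha_1, alpha_2, alpha_3, alpha_4, alpha_7, alpha_9} form a chain of 6 nodes with a double edge at one end; the terminal node there is the unique long simple root (C_6). A semisimple Lie algebra decomposes uniquely as the direct sum of simple ideals, one per connected component of its Dynkin diagram, so g ≅ A_4 ⊕ C_6 (dimension 24 + 78 = 102).

A_4 (sl(5)) + C_6 (sp(12))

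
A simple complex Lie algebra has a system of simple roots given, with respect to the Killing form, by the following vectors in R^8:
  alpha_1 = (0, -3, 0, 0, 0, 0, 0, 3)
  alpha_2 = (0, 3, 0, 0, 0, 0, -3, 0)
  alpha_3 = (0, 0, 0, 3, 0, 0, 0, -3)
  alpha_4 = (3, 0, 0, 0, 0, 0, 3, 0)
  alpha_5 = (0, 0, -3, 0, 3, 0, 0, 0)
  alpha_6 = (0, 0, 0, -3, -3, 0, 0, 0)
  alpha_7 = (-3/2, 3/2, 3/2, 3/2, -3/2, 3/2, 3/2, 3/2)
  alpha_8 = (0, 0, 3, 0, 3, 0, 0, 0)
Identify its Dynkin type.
E8

Compute the Cartan integers a_ij = 2(alpha_i, alpha_j)/(alpha_j, alpha_j); the resulting 8x8 Cartan matrix is
[[2, -1, -1, 0, 0, 0, 0, 0], [-1, 2, 0, -1, 0, 0, 0, 0], [-1, 0, 2, 0, 0, -1, 0, 0], [0, -1, 0, 2, 0, 0, 0, 0], [0, 0, 0, 0, 2, -1, -1, 0], [0, 0, -1, 0, -1, 2, 0, -1], [0, 0, 0, 0, -1, 0, 2, 0], [0, 0, 0, 0, 0, -1, 0, 2]].
All simple roots have the same length, so the diagram is simply laced. The associated Dynkin diagram is a chain of 7 nodes with one extra node attached to the third node from one end (E_8), so the type is E_8.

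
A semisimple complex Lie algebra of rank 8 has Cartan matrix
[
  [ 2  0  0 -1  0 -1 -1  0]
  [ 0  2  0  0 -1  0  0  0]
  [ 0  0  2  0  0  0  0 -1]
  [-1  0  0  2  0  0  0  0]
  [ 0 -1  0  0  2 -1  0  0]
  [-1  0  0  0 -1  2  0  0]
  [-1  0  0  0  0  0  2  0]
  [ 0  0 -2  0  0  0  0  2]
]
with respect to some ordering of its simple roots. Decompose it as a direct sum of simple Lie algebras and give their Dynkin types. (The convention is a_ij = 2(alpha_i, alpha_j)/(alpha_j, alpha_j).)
The diagram associated to this matrix has two connected components: the simple roots {alpha_3, alpha_8} form a chain of 2 nodes with a double edge at one end; the terminal node there is the unique short simple root (B_2), and {alpha_1, alpha_2, alpha_4, alpha_5, alpha_6, alpha_7} form a chain of 4 nodes with a fork of two nodes at one end (D_6). A semisimple Lie algebra decomposes uniquely as the direct sum of simple ideals, one per connected component of its Dynkin diagram, so g ≅ B_2 ⊕ D_6 (dimension 10 + 66 = 76).

B_2 (so(5)) + D_6 (so(12))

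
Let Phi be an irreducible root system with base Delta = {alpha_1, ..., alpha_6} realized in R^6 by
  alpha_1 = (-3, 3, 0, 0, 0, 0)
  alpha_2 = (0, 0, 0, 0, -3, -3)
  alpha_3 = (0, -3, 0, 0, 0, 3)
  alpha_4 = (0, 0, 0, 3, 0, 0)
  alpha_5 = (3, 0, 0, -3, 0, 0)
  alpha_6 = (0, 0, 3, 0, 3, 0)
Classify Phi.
Compute the Cartan integers a_ij = 2(alpha_i, alpha_j)/(alpha_j, alpha_j); the resulting 6x6 Cartan matrix is
[[2, 0, -1, 0, -1, 0], [0, 2, -1, 0, 0, -1], [-1, -1, 2, 0, 0, 0], [0, 0, 0, 2, -1, 0], [-1, 0, 0, -2, 2, 0], [0, -1, 0, 0, 0, 2]].
The roots have two lengths (squared-length ratio 2:1); the short ones are alpha_{4}. The associated Dynkin diagram is a chain of 6 nodes with a double edge at one end; the terminal node there is the unique short simple root (B_6), so the type is B_6 (the algebra so(13)).

type B_6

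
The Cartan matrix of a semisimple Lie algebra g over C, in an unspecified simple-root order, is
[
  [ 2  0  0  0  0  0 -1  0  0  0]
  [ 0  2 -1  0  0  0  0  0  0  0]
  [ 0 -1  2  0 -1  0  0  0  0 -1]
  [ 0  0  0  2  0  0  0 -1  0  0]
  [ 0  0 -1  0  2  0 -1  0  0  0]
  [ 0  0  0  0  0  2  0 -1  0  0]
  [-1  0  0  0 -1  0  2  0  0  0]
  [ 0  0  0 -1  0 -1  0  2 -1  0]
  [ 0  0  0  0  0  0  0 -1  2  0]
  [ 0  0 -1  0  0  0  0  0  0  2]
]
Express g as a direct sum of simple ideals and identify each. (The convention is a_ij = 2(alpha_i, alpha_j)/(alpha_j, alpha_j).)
D4 ⊕ D6

The diagram associated to this matrix has two connected components: the simple roots {alpha_4, alpha_6, alpha_8, alpha_9} form a chain of 2 nodes with a fork of two nodes at one end (D_4), and {alpha_1, alpha_2, alpha_3, alpha_5, alpha_7, alpha_10} form a chain of 4 nodes with a fork of two nodes at one end (D_6). A semisimple Lie algebra decomposes uniquely as the direct sum of simple ideals, one per connected component of its Dynkin diagram, so g ≅ D_4 ⊕ D_6 (dimension 28 + 66 = 94).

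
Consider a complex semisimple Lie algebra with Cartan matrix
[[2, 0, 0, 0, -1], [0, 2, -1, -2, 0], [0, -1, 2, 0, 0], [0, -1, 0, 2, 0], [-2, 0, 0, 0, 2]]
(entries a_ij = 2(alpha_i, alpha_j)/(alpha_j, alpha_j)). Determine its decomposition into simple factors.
The diagram associated to this matrix has two connected components: the simple roots {alpha_1, alpha_5} form a chain of 2 nodes with a double edge at one end; the terminal node there is the unique short simple root (B_2), and {alpha_2, alpha_3, alpha_4} form a chain of 3 nodes with a double edge at one end; the terminal node there is the unique short simple root (B_3). A semisimple Lie algebra decomposes uniquely as the direct sum of simple ideals, one per connected component of its Dynkin diagram, so g ≅ B_2 ⊕ B_3 (dimension 10 + 21 = 31).

B_2 + B_3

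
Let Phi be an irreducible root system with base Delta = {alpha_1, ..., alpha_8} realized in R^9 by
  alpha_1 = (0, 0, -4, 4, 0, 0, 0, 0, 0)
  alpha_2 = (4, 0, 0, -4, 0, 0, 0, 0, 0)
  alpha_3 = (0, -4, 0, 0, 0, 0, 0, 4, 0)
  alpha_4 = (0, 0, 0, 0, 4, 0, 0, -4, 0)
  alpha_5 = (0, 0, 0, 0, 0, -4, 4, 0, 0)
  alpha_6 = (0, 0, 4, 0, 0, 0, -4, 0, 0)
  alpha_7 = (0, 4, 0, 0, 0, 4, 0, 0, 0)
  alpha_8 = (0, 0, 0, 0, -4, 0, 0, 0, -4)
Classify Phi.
A8

Compute the Cartan integers a_ij = 2(alpha_i, alpha_j)/(alpha_j, alpha_j); the resulting 8x8 Cartan matrix is
[[2, -1, 0, 0, 0, -1, 0, 0], [-1, 2, 0, 0, 0, 0, 0, 0], [0, 0, 2, -1, 0, 0, -1, 0], [0, 0, -1, 2, 0, 0, 0, -1], [0, 0, 0, 0, 2, -1, -1, 0], [-1, 0, 0, 0, -1, 2, 0, 0], [0, 0, -1, 0, -1, 0, 2, 0], [0, 0, 0, -1, 0, 0, 0, 2]].
All simple roots have the same length, so the diagram is simply laced. The associated Dynkin diagram is a chain of 8 nodes with single edges (A_8), so the type is A_8 (the algebra sl(9)).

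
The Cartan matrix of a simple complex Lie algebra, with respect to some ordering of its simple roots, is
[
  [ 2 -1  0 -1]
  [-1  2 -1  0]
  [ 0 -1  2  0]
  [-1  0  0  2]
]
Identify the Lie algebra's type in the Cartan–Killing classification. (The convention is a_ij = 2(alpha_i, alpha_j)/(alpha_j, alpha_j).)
A4

The matrix has rank 4 with 2's on the diagonal. Reading the off-diagonal entries as Dynkin edges (a single edge where a_ij = a_ji = -1; a double or triple edge where a_ij * a_ji = 2 or 3), the diagram is a chain of 4 nodes with single edges (A_4). One simple-root ordering that puts it in standard form is (alpha_4, alpha_1, alpha_2, alpha_3). So the algebra is type A_4, i.e. sl(5).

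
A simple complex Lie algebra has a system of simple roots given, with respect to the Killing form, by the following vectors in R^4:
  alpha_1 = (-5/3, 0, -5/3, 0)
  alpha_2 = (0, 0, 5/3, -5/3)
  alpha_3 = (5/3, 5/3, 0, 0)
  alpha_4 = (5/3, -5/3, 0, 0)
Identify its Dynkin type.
type D_4

Compute the Cartan integers a_ij = 2(alpha_i, alpha_j)/(alpha_j, alpha_j); the resulting 4x4 Cartan matrix is
[[2, -1, -1, -1], [-1, 2, 0, 0], [-1, 0, 2, 0], [-1, 0, 0, 2]].
All simple roots have the same length, so the diagram is simply laced. The associated Dynkin diagram is a chain of 2 nodes with a fork of two nodes at one end (D_4), so the type is D_4 (the algebra so(8)).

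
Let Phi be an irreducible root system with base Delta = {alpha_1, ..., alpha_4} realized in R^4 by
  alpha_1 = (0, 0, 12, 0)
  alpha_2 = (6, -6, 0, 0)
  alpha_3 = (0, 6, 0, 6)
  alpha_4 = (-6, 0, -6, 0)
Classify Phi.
Compute the Cartan integers a_ij = 2(alpha_i, alpha_j)/(alpha_j, alpha_j); the resulting 4x4 Cartan matrix is
[[2, 0, 0, -2], [0, 2, -1, -1], [0, -1, 2, 0], [-1, -1, 0, 2]].
The roots have two lengths (squared-length ratio 2:1); the short ones are alpha_{2,3,4}. The associated Dynkin diagram is a chain of 4 nodes with a double edge at one end; the terminal node there is the unique long simple root (C_4), so the type is C_4 (the algebra sp(8)).

C_4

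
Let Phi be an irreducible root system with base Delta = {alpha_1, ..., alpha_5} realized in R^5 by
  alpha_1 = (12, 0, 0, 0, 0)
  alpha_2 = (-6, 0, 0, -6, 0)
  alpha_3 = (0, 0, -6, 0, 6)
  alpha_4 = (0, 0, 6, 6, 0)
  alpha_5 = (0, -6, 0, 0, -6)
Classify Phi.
type C_5

Compute the Cartan integers a_ij = 2(alpha_i, alpha_j)/(alpha_j, alpha_j); the resulting 5x5 Cartan matrix is
[[2, -2, 0, 0, 0], [-1, 2, 0, -1, 0], [0, 0, 2, -1, -1], [0, -1, -1, 2, 0], [0, 0, -1, 0, 2]].
The roots have two lengths (squared-length ratio 2:1); the short ones are alpha_{2,3,4,5}. The associated Dynkin diagram is a chain of 5 nodes with a double edge at one end; the terminal node there is the unique long simple root (C_5), so the type is C_5 (the algebra sp(10)).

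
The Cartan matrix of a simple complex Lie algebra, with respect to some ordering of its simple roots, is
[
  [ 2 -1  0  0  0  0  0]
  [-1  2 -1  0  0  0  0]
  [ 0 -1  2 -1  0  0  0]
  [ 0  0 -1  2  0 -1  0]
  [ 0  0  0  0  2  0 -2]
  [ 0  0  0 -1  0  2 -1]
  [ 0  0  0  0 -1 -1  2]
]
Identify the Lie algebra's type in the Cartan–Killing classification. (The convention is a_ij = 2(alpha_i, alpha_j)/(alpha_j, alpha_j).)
The matrix has rank 7 with 2's on the diagonal. Reading the off-diagonal entries as Dynkin edges (a single edge where a_ij = a_ji = -1; a double or triple edge where a_ij * a_ji = 2 or 3), the diagram is a chain of 7 nodes with a double edge at one end; the terminal node there is the unique long simple root (C_7). One simple-root ordering that puts it in standard form is (alpha_1, alpha_2, alpha_3, alpha_4, alpha_6, alpha_7, alpha_5). So the algebra is type C_7, i.e. sp(14).

C7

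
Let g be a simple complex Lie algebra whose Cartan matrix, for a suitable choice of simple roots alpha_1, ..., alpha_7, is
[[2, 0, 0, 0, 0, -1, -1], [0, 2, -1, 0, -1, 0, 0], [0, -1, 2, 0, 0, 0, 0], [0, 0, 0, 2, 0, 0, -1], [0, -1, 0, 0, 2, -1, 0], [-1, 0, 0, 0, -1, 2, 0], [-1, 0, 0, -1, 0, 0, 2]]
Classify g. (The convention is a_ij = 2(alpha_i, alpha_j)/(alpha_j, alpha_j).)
The matrix has rank 7 with 2's on the diagonal. Reading the off-diagonal entries as Dynkin edges (a single edge where a_ij = a_ji = -1; a double or triple edge where a_ij * a_ji = 2 or 3), the diagram is a chain of 7 nodes with single edges (A_7). One simple-root ordering that puts it in standard form is (alpha_4, alpha_7, alpha_1, alpha_6, alpha_5, alpha_2, alpha_3). So the algebra is type A_7, i.e. sl(8).

type A_7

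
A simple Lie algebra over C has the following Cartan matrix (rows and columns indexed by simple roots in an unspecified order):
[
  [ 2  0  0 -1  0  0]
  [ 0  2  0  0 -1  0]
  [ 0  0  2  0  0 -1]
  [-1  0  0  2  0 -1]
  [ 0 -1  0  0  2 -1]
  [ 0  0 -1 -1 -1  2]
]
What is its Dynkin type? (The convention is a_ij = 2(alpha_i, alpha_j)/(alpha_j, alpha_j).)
The matrix has rank 6 with 2's on the diagonal. Reading the off-diagonal entries as Dynkin edges (a single edge where a_ij = a_ji = -1; a double or triple edge where a_ij * a_ji = 2 or 3), the diagram is a chain of 5 nodes with one extra node attached to the third node from one end (E_6). One simple-root ordering that puts it in standard form is (alpha_2, alpha_3, alpha_5, alpha_6, alpha_4, alpha_1). So the algebra is type E_6.

E_6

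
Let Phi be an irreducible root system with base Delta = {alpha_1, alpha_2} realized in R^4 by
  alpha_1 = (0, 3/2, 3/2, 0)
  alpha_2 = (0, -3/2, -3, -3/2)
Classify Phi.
Compute the Cartan integers a_ij = 2(alpha_i, alpha_j)/(alpha_j, alpha_j); the resulting 2x2 Cartan matrix is
[[2, -1], [-3, 2]].
The roots have two lengths (squared-length ratio 3:1); the short ones are alpha_{1}. The associated Dynkin diagram is two nodes joined by a triple edge (G_2), so the type is G_2.

type G_2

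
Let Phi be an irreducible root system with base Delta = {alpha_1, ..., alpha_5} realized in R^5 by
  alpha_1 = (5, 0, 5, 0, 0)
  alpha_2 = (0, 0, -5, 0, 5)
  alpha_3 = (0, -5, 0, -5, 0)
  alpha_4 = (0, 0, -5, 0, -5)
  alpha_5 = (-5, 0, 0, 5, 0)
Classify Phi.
Compute the Cartan integers a_ij = 2(alpha_i, alpha_j)/(alpha_j, alpha_j); the resulting 5x5 Cartan matrix is
[[2, -1, 0, -1, -1], [-1, 2, 0, 0, 0], [0, 0, 2, 0, -1], [-1, 0, 0, 2, 0], [-1, 0, -1, 0, 2]].
All simple roots have the same length, so the diagram is simply laced. The associated Dynkin diagram is a chain of 3 nodes with a fork of two nodes at one end (D_5), so the type is D_5 (the algebra so(10)).

D5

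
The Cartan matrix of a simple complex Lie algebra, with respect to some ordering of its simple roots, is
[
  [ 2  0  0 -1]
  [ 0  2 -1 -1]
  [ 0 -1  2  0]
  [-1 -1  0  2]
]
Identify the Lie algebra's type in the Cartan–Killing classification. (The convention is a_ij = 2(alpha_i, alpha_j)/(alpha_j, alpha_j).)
The matrix has rank 4 with 2's on the diagonal. Reading the off-diagonal entries as Dynkin edges (a single edge where a_ij = a_ji = -1; a double or triple edge where a_ij * a_ji = 2 or 3), the diagram is a chain of 4 nodes with single edges (A_4). One simple-root ordering that puts it in standard form is (alpha_1, alpha_4, alpha_2, alpha_3). So the algebra is type A_4, i.e. sl(5).

A_4 (sl(5))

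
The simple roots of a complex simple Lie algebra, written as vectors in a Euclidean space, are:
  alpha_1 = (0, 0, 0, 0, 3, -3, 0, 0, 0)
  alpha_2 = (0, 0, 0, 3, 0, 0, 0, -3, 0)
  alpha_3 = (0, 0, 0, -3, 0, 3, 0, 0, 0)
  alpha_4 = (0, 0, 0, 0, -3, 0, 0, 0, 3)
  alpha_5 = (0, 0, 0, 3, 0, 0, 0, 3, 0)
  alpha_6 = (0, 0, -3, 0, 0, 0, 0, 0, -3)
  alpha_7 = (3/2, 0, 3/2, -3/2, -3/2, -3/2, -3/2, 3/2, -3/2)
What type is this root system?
E7

Compute the Cartan integers a_ij = 2(alpha_i, alpha_j)/(alpha_j, alpha_j); the resulting 7x7 Cartan matrix is
[[2, 0, -1, -1, 0, 0, 0], [0, 2, -1, 0, 0, 0, -1], [-1, -1, 2, 0, -1, 0, 0], [-1, 0, 0, 2, 0, -1, 0], [0, 0, -1, 0, 2, 0, 0], [0, 0, 0, -1, 0, 2, 0], [0, -1, 0, 0, 0, 0, 2]].
All simple roots have the same length, so the diagram is simply laced. The associated Dynkin diagram is a chain of 6 nodes with one extra node attached to the third node from one end (E_7), so the type is E_7.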